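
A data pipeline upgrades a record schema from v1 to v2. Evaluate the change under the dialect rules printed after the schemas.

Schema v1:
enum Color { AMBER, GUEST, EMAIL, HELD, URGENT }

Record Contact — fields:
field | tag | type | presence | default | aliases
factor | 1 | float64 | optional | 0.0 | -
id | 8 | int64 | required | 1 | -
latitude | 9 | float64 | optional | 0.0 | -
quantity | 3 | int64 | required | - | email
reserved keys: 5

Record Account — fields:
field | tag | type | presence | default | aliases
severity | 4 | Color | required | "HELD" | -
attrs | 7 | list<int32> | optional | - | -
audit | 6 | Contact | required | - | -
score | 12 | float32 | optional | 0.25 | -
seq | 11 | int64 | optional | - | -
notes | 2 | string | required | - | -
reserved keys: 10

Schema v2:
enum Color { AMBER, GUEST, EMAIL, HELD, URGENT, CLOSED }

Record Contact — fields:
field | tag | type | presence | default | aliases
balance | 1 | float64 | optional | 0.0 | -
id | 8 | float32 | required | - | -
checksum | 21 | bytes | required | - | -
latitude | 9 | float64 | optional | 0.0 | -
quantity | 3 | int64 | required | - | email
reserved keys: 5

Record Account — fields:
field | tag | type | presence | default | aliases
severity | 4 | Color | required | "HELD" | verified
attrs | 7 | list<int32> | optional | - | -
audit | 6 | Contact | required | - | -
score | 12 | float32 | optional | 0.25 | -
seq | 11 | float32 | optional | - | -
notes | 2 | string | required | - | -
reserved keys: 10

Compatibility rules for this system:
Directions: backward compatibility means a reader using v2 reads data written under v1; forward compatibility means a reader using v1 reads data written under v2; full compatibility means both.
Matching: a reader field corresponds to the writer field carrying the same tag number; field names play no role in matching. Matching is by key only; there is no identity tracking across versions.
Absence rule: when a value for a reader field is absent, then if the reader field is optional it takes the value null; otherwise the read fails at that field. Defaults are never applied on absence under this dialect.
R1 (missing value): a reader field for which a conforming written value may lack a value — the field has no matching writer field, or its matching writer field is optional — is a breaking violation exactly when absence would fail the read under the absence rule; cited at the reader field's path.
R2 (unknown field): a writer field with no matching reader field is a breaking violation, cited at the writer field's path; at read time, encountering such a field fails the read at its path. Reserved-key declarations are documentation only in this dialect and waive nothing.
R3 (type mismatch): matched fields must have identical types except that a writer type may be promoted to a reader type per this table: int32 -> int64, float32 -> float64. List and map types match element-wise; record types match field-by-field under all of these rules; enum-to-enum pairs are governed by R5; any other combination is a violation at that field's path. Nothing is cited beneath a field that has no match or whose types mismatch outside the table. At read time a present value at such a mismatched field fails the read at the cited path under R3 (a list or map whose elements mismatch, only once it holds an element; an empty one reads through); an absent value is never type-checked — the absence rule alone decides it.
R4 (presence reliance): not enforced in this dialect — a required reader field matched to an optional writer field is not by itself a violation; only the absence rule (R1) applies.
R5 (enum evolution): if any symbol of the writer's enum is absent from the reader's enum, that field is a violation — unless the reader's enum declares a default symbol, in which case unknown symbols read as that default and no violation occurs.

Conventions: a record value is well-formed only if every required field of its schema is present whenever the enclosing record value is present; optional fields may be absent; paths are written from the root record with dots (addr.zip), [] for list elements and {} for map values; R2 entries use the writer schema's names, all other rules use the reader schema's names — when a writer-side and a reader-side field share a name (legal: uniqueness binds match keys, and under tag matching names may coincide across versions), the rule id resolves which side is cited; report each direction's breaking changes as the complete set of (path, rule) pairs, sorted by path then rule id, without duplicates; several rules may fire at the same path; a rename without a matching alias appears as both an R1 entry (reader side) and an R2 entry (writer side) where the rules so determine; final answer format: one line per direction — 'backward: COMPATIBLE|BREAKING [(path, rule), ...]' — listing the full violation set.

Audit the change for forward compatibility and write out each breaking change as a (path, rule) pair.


the writer's type comes first in each Account pair
forward for Account (reader v1, writer v2):
  severity <- severity (Color -> Color, writer required)
  attrs <- attrs (list<int32> -> list<int32>, writer optional)
  audit <- audit (Contact -> Contact, writer required)
  score <- score (float32 -> float32, writer optional)
  seq <- seq (float32 -> int64, writer optional)
  notes <- notes (string -> string, writer required)
  audit.factor <- audit.balance (float64 -> float64, writer optional)
  audit.id <- audit.id (float32 -> int64, writer required)
  audit.latitude <- audit.latitude (float64 -> float64, writer optional)
  audit.quantity <- audit.quantity (int64 -> int64, writer required)
  writer audit.checksum: unknown to reader
  R2 fires at audit.checksum
  R3 fires at audit.id
  R3 fires at seq
  R5 fires at severity
  => forward: BREAKING (4)
diffs on Account not affecting the asked answer:
  renamed field factor to balance in record Contact -> no rule fires on it in Account's dialect; the asked verdict holds

forward: BREAKING [(audit.checksum, R2), (audit.id, R3), (seq, R3), (severity, R5)]


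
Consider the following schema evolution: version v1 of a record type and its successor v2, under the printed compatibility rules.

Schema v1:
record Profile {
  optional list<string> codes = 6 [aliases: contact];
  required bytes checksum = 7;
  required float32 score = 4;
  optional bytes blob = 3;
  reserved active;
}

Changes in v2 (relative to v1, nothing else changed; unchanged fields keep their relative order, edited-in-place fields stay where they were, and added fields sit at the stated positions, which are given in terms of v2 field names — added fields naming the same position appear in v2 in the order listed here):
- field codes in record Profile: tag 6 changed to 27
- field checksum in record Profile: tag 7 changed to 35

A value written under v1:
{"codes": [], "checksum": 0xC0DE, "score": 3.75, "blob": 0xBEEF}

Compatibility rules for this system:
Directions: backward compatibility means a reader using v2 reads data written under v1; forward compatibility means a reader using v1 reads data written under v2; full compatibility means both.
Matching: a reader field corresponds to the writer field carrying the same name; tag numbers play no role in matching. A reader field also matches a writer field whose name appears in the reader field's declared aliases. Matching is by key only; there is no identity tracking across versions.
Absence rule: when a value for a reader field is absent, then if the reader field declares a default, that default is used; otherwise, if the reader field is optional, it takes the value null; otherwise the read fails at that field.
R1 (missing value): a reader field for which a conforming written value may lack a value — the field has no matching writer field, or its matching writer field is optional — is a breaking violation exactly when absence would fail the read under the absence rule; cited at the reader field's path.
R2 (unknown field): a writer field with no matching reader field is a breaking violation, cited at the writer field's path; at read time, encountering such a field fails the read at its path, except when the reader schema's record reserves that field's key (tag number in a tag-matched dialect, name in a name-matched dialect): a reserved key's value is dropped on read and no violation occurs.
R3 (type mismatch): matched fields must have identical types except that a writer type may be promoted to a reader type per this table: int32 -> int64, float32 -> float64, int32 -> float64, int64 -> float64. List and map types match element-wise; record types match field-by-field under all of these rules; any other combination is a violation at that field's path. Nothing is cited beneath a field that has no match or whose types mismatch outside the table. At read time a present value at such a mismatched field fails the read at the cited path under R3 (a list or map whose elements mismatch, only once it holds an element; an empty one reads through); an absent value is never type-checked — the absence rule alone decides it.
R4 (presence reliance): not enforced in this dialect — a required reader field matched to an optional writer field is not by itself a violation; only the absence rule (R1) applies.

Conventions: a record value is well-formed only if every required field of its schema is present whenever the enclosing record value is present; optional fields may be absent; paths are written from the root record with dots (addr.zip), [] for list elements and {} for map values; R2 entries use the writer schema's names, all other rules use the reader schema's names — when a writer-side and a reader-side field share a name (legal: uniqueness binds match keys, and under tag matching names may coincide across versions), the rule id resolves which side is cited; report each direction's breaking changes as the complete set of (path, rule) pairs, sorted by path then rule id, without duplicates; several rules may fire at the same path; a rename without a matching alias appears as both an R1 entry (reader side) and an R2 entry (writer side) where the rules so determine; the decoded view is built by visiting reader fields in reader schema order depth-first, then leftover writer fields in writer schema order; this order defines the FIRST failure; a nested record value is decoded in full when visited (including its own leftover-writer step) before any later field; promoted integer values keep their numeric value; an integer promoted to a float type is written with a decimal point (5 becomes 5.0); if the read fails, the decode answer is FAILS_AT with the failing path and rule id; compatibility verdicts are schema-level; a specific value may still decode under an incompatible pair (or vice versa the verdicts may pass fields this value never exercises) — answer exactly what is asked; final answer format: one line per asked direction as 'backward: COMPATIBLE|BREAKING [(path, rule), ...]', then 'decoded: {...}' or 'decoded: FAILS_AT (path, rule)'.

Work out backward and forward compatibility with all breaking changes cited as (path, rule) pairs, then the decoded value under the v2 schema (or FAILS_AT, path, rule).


backward: COMPATIBLE []; forward: COMPATIBLE []; decoded: {"codes": [], "checksum": 0xC0DE, "score": 3.75, "blob": 0xBEEF}

the writer's type comes first in each Profile pair
checking backward for Profile: reader v2 against writer v1:
  writer optional, list<string> -> list<string>: reader codes maps from writer codes
  writer required, bytes -> bytes: reader checksum maps from writer checksum
  writer required, float32 -> float32: reader score maps from writer score
  writer optional, bytes -> bytes: reader blob maps from writer blob
  nothing fires on Profile: backward is COMPATIBLE
checking forward for Profile: reader v1 against writer v2:
  writer optional, list<string> -> list<string>: reader codes maps from writer codes
  writer required, bytes -> bytes: reader checksum maps from writer checksum
  writer required, float32 -> float32: reader score maps from writer score
  writer optional, bytes -> bytes: reader blob maps from writer blob
  nothing fires on Profile: forward is COMPATIBLE
decode (reader v2):
  codes := []
  checksum := 0xC0DE
  score := 3.75
  blob := 0xBEEF
  => decoded: {"codes": [], "checksum": 0xC0DE, "score": 3.75, "blob": 0xBEEF}


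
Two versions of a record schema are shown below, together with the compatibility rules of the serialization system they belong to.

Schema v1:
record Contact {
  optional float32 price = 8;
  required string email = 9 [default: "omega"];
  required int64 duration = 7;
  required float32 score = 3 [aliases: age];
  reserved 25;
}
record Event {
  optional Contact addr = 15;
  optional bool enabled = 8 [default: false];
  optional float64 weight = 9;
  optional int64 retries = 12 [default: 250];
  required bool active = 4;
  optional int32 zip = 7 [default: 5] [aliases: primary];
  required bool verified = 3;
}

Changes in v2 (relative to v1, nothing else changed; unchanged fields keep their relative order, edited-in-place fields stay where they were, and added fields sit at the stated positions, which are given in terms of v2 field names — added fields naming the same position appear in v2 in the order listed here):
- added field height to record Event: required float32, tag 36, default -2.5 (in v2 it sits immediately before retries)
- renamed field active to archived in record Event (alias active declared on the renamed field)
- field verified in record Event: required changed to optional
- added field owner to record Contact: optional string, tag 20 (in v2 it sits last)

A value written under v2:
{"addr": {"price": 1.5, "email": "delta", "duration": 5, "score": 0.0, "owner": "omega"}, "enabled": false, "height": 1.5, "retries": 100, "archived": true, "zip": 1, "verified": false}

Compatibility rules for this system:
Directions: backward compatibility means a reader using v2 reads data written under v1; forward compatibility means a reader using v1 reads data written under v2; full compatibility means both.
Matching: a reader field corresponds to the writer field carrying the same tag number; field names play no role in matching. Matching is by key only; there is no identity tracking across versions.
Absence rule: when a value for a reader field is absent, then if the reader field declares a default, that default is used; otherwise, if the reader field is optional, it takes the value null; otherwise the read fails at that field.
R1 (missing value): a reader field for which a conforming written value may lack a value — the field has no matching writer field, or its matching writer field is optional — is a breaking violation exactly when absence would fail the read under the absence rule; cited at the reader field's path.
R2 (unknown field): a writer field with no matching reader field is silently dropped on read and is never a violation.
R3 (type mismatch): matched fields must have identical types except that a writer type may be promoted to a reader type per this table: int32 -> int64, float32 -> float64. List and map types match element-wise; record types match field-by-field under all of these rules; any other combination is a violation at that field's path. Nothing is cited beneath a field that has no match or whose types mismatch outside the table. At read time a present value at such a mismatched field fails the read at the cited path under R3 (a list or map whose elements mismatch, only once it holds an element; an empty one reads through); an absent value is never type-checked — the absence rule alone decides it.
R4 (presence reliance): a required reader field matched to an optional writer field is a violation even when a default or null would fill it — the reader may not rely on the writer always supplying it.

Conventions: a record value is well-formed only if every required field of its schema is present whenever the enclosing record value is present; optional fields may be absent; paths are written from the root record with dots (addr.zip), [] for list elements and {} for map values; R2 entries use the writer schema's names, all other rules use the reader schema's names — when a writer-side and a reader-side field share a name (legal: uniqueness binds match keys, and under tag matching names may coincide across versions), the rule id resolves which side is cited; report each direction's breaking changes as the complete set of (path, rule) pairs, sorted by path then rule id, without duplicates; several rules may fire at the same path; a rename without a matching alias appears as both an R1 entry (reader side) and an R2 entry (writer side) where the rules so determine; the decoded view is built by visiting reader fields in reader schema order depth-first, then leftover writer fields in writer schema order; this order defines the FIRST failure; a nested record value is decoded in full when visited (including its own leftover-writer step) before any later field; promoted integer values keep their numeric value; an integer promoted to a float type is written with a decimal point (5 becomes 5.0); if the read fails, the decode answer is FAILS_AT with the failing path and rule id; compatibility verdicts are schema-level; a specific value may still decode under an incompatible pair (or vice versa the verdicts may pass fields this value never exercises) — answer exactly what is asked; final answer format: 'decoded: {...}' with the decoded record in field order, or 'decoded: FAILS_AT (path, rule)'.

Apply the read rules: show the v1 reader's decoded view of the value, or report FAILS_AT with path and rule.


each type pair in Event: writer, then reader
decode (reader v1):
  addr.price := 1.5
  addr.email := "delta"
  addr.duration := 5
  addr.score := 0.0
  writer addr.owner: unknown -> dropped
  enabled := false
  weight := null (absent, optional -> null)
  retries := 100
  active := true (from writer archived)
  zip := 1
  verified := false
  writer height: unknown -> dropped
  => decoded: {"addr": {"price": 1.5, "email": "delta", "duration": 5, "score": 0.0}, "enabled": false, "weight": null, "retries": 100, "active": true, "zip": 1, "verified": false}
remaining Event differences; none change what is asked:
  added field height to record Event: required float32, tag 36, default -2.5 (in v2 it sits immediately before retries) -> no rule fires on it and the decoded Event view is identical with or without it
  renamed field active to archived in record Event (alias active declared on the renamed field) -> no rule fires on it and the decoded Event view is identical with or without it
  field verified in record Event: required changed to optional -> a verdict-level change on Event — the shown value reads the same
  added field owner to record Contact: optional string, tag 20 (in v2 it sits last) -> no rule fires on it and the decoded Event view is identical with or without it

decoded: {"addr": {"price": 1.5, "email": "delta", "duration": 5, "score": 0.0}, "enabled": false, "weight": null, "retries": 100, "active": true, "zip": 1, "verified": false}


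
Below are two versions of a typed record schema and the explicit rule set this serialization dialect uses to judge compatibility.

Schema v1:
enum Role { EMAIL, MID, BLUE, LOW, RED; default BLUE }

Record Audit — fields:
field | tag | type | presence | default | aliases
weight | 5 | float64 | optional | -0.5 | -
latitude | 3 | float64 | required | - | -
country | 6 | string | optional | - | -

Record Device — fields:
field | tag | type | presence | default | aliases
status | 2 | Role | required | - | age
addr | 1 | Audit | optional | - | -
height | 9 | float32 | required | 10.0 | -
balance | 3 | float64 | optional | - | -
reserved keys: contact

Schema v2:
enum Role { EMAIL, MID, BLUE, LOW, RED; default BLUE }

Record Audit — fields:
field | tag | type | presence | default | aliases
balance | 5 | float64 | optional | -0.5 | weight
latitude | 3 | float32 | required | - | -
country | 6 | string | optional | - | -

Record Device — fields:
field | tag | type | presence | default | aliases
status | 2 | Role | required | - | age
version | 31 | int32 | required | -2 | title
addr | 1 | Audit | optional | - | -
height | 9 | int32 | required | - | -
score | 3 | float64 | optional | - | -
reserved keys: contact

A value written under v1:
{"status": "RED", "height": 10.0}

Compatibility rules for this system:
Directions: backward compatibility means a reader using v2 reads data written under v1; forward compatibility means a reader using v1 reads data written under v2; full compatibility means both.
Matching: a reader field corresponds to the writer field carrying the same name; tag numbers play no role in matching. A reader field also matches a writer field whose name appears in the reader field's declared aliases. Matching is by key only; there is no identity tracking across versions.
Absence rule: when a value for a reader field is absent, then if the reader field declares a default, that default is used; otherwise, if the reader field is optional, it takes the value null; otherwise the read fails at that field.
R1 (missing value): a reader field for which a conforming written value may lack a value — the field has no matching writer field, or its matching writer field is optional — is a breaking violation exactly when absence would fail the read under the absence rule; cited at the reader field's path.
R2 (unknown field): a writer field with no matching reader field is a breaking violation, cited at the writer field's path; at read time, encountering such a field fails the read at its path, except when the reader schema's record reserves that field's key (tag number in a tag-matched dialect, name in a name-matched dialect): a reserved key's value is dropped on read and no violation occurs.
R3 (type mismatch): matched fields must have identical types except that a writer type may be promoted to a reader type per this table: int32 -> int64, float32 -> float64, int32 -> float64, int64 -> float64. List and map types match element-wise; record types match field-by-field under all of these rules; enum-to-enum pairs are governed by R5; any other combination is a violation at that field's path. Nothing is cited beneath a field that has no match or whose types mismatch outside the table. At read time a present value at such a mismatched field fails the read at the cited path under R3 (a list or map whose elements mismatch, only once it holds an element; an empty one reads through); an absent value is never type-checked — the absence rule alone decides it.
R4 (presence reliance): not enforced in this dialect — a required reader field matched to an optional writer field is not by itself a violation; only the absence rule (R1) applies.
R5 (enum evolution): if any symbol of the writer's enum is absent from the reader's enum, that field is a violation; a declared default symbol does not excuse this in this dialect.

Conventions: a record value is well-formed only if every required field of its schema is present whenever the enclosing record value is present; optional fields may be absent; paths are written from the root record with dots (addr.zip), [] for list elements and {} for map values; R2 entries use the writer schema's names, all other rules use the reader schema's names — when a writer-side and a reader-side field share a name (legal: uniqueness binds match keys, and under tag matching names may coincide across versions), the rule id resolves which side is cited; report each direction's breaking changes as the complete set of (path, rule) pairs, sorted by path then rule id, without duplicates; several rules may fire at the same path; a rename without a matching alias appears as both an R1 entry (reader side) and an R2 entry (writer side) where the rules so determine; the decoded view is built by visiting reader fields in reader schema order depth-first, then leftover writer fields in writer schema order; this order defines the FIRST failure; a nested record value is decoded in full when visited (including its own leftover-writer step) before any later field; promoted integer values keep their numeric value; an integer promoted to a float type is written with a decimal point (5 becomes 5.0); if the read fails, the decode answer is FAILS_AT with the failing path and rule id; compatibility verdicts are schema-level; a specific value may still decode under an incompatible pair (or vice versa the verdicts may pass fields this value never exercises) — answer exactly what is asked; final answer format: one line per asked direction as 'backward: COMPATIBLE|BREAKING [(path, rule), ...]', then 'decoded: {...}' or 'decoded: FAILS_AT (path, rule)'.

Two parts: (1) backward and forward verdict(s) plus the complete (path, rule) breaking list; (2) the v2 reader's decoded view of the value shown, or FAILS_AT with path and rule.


the writer's type comes first in each Device pair
backward on Device — v2 reading data written by v1:
  status <- status (Role -> Role, writer required)
  no writer field matches reader version
  addr <- addr (Audit -> Audit, writer optional)
  height <- height (float32 -> int32, writer required)
  no writer field matches reader score
  balance (writer side), unknown to reader
  addr.balance <- addr.weight (float64 -> float64, writer optional)
  addr.latitude <- addr.latitude (float64 -> float32, writer required)
  addr.country <- addr.country (string -> string, writer optional)
  violation R3 at addr.latitude
  violation R2 at balance
  violation R3 at height
  => backward: BREAKING (3)
forward on Device — v1 reading data written by v2:
  status <- status (Role -> Role, writer required)
  addr <- addr (Audit -> Audit, writer optional)
  height <- height (int32 -> float32, writer required)
  no writer field matches reader balance
  version (writer side), unknown to reader
  score (writer side), unknown to reader
  no writer field matches reader addr.weight
  addr.latitude <- addr.latitude (float32 -> float64, writer required)
  addr.country <- addr.country (string -> string, writer optional)
  addr.balance (writer side), unknown to reader
  violation R2 at addr.balance
  violation R3 at height
  violation R2 at score
  violation R2 at version
  => forward: BREAKING (4)
decoding the Device value with the v2 reader:
  status := "RED"
  version := -2 (no value, default fills)
  addr := null (not supplied -> null)
  read fails at height under R3
  => FAILS_AT (height, R3)

backward: BREAKING [(addr.latitude, R3), (balance, R2), (height, R3)]; forward: BREAKING [(addr.balance, R2), (height, R3), (score, R2), (version, R2)]; decoded: FAILS_AT (height, R3)


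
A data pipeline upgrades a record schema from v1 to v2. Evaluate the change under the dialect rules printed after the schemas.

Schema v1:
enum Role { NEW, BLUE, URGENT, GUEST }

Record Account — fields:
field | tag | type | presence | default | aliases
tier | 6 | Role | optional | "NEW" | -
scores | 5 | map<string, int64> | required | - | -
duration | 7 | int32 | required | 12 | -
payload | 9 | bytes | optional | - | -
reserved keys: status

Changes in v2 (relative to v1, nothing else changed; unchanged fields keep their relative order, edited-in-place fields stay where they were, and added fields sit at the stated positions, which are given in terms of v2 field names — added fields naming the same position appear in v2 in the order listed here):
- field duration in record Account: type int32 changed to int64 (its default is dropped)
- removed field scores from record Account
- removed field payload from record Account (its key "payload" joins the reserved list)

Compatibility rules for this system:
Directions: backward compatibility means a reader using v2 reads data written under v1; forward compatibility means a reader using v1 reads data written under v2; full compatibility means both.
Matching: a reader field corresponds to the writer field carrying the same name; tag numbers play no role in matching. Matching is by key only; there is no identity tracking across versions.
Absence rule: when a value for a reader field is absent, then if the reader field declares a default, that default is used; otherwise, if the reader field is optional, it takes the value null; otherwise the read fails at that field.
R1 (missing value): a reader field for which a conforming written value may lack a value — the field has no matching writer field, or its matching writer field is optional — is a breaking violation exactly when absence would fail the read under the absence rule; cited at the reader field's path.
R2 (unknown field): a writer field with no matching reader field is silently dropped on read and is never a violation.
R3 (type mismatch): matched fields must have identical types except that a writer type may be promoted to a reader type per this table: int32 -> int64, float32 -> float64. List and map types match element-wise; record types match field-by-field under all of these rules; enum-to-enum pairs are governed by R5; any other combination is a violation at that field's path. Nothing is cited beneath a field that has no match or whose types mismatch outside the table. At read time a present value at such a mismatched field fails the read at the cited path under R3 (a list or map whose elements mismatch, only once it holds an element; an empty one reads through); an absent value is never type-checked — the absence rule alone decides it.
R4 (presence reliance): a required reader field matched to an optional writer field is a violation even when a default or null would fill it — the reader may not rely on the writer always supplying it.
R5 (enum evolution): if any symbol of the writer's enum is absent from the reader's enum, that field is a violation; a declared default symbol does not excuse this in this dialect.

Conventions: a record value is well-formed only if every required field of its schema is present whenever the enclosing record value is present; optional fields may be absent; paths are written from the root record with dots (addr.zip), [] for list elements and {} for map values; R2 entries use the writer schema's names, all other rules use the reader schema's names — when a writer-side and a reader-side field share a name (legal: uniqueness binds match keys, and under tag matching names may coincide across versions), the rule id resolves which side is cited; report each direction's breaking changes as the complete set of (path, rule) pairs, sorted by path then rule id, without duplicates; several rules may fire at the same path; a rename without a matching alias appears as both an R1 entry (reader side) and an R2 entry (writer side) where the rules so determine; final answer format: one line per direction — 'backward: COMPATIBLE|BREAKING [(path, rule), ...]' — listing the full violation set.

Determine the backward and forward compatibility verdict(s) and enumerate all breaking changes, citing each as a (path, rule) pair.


backward: COMPATIBLE []; forward: BREAKING [(duration, R3), (scores, R1)]

in Account below, arrows point writer -> reader
backward pass over Account, reader schema v2, writer schema v1:
  Role -> Role, writer optional: tier aligns to tier
  int32 -> int64, writer required: duration aligns to duration
  writer scores: unknown to reader
  writer payload: unknown to reader
  => backward: COMPATIBLE
forward pass over Account, reader schema v1, writer schema v2:
  Role -> Role, writer optional: tier aligns to tier
  scores has no writer counterpart
  int64 -> int32, writer required: duration aligns to duration
  payload has no writer counterpart
  breaking: (duration, R3)
  breaking: (scores, R1)
  forward on Account therefore BREAKING (2)


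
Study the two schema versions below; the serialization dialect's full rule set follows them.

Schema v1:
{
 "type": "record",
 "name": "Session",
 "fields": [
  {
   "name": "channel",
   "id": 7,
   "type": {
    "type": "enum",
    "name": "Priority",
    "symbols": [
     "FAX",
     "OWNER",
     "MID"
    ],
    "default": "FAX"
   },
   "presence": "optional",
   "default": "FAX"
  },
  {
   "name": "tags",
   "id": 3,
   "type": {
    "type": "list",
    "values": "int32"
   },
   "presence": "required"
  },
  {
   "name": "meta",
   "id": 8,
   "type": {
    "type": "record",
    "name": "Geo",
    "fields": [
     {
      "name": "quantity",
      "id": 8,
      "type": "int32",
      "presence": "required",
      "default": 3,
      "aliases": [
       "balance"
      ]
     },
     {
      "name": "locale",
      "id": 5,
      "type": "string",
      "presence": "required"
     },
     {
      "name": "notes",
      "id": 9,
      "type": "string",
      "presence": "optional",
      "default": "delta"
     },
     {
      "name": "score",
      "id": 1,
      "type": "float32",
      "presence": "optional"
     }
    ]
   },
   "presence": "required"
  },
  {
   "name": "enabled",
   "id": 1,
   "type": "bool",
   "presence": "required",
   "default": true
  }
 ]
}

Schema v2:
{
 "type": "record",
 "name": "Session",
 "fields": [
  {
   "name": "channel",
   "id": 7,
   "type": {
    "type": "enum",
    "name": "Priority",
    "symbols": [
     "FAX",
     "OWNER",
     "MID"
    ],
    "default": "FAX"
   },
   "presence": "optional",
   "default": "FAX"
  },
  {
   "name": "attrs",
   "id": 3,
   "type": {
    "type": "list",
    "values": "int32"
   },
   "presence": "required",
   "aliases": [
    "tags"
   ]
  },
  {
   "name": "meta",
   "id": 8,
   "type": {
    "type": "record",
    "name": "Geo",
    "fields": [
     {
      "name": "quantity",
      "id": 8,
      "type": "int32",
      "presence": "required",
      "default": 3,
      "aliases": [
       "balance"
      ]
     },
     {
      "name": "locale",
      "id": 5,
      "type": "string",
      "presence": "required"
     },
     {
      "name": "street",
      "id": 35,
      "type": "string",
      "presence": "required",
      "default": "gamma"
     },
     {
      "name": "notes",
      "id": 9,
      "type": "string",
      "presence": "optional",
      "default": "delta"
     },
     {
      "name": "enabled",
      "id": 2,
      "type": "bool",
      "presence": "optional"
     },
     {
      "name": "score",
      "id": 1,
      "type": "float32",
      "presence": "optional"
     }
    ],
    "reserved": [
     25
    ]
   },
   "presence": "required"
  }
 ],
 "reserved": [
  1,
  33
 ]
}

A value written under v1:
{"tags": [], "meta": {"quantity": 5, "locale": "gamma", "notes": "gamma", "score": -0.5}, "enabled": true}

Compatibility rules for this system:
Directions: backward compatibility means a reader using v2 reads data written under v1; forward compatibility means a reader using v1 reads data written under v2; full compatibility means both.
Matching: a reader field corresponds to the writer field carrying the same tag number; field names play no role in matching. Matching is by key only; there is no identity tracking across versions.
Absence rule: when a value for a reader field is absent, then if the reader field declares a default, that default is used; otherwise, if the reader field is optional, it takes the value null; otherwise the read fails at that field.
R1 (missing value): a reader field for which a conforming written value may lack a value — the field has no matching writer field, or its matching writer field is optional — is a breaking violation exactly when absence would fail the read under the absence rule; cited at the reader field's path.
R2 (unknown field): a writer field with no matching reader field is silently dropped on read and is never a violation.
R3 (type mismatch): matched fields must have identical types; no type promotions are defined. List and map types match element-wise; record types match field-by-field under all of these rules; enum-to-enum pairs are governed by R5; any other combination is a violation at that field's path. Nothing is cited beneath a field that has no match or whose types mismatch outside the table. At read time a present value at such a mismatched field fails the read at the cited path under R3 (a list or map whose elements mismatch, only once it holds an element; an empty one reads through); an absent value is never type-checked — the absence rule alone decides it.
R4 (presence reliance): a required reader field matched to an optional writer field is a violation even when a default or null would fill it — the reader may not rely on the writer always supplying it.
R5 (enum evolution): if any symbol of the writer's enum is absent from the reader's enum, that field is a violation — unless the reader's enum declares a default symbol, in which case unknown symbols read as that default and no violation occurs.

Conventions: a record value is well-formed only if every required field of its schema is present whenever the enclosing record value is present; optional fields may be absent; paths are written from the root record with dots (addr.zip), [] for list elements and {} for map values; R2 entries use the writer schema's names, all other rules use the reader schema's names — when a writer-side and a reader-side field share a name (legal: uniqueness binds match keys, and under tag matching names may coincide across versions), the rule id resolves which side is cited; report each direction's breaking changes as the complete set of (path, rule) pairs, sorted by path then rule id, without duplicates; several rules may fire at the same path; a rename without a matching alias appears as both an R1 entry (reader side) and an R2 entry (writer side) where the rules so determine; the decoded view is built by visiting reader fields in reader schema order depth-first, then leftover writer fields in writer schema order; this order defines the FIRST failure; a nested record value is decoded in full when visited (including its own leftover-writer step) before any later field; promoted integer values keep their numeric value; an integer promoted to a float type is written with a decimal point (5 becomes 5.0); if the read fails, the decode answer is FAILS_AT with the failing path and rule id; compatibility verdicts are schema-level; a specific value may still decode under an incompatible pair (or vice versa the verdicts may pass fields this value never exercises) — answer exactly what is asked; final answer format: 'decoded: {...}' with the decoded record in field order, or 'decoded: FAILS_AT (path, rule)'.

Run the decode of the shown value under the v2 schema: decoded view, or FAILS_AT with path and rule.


decoded: {"channel": "FAX", "attrs": [], "meta": {"quantity": 5, "locale": "gamma", "street": "gamma", "notes": "gamma", "enabled": null, "score": -0.5}}

the writer's type comes first in each Session pair
decode walk for Session under reader schema v2:
  channel := "FAX" (missing; default applied)
  attrs := [] (from writer tags)
  meta.quantity := 5
  meta.locale := "gamma"
  meta.street := "gamma" (missing; default applied)
  meta.notes := "gamma"
  meta.enabled := null (missing; optional => null)
  meta.score := -0.5
  writer enabled: no reader field; dropped
  => decoded: {"channel": "FAX", "attrs": [], "meta": {"quantity": 5, "locale": "gamma", "street": "gamma", "notes": "gamma", "enabled": null, "score": -0.5}}


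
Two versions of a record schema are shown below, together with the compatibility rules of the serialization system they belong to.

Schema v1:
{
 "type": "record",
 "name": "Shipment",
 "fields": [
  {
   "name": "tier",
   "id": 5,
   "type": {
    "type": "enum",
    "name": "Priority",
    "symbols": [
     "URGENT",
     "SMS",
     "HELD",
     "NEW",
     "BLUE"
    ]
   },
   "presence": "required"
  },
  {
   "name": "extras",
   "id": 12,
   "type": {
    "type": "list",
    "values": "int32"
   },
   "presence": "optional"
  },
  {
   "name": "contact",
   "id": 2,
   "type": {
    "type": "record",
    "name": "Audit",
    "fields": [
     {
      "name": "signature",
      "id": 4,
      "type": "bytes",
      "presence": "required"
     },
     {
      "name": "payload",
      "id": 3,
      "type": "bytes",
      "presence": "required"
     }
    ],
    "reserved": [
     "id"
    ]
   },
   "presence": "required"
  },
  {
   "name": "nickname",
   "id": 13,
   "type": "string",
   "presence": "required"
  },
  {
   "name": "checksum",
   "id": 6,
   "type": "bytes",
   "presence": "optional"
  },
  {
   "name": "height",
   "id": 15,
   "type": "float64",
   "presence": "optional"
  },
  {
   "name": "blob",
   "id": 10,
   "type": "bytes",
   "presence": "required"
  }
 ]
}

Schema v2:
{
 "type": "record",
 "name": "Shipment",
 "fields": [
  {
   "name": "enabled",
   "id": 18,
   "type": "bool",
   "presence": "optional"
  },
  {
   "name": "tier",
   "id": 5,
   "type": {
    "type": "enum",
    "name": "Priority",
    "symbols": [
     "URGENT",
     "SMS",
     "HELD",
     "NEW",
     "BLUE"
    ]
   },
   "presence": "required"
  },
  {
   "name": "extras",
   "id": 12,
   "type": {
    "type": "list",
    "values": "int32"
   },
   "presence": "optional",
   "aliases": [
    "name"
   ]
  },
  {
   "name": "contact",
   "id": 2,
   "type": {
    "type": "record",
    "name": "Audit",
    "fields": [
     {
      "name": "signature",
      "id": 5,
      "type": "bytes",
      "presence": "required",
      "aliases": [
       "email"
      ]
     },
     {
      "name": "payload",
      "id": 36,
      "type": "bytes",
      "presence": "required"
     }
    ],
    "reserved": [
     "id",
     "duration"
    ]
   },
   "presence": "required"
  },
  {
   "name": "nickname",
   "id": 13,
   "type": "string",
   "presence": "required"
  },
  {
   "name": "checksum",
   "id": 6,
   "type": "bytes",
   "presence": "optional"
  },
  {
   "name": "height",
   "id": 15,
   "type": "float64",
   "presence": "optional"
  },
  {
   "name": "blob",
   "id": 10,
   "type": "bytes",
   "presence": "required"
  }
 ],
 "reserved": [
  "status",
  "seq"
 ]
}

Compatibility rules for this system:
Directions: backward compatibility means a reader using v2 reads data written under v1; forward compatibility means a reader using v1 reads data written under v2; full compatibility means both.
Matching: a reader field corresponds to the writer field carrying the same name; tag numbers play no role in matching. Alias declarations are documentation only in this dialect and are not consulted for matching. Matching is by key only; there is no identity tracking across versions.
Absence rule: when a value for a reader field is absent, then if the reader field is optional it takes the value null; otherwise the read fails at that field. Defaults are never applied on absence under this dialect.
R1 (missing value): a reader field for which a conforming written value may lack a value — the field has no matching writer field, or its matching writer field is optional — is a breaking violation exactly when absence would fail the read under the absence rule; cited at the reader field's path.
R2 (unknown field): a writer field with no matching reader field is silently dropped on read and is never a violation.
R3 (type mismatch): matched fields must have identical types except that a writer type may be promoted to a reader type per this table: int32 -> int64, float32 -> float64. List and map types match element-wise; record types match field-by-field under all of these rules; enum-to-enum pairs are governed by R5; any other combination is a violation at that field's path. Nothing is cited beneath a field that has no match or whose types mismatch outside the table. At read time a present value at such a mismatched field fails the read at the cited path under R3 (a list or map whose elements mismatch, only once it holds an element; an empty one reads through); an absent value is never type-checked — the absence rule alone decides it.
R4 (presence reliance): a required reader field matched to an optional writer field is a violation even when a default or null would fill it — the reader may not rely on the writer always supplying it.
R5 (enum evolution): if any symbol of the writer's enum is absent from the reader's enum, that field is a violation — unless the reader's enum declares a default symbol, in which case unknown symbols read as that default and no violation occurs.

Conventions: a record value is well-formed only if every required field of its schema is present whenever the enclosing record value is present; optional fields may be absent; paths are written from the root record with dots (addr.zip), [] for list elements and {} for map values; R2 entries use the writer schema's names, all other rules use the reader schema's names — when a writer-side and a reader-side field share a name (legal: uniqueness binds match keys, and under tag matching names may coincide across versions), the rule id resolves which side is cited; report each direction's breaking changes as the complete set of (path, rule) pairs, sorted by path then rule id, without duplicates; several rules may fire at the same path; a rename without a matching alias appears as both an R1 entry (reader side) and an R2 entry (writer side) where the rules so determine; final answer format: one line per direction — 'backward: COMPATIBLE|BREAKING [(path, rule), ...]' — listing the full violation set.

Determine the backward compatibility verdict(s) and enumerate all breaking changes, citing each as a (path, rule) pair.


in Shipment below, arrows point writer -> reader
checking backward for Shipment: reader v2 against writer v1:
  no writer field matches reader enabled
  tier: Priority -> Priority, writer required; from tier
  extras: list<int32> -> list<int32>, writer optional; from extras
  contact: Audit -> Audit, writer required; from contact
  nickname: string -> string, writer required; from nickname
  checksum: bytes -> bytes, writer optional; from checksum
  height: float64 -> float64, writer optional; from height
  blob: bytes -> bytes, writer required; from blob
  contact.signature: bytes -> bytes, writer required; from contact.signature
  contact.payload: bytes -> bytes, writer required; from contact.payload
  => backward verdict for Shipment: COMPATIBLE, no violations
the other Shipment changes do not affect what is asked:
  field signature in record Audit: tag 4 changed to 5 -> triggers nothing under Shipment's printed rules — same verdict
  added field enabled to record Shipment: optional bool, tag 18 (in v2 it sits immediately before tier) -> triggers nothing under Shipment's printed rules — same verdict
  field payload in record Audit: tag 3 changed to 36 -> triggers nothing under Shipment's printed rules — same verdict

backward: COMPATIBLE []
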